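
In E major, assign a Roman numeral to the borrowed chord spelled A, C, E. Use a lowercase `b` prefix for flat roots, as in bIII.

The root A is the diatonic 4th degree of E major; the borrowing shows in the chord quality. The diatonic chord on degree 4 would be A (IV), but A–C–E is the minor chord from E minor. As a borrowed chord it is labeled iv.

iv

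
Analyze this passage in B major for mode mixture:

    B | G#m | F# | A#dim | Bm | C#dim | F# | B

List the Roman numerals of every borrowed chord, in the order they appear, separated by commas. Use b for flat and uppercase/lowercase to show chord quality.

In B major the diatonic chords are B, C#m, D#m, E, F#, G#m, A#dim. B, G#m, F# and A#dim are all diatonic. But Bm (B–D–F#) is foreign: the diatonic I on degree 1 is B, whereas Bm comes from B minor. It is labeled i. But C#dim (C#–E–G) is foreign: the diatonic ii on degree 2 is C#m, whereas C#dim comes from B minor. It is labeled ii°.

i, ii°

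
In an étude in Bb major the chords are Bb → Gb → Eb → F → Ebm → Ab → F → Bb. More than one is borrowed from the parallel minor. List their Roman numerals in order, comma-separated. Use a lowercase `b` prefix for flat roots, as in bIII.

bVI, iv, bVII

The diatonic triads in Bb major are Bb, Cm, Dm, Eb, F, Gm, Adim. Of the given chords, Bb, Eb and F are diatonic. Gb (Gb–Bb–Db) is not: scale degree 6 in Bb major carries Gm (vi). In Bb minor the chord on that degree is Gb, so here it functions as bVI, borrowed from the parallel minor. Ebm (Eb–Gb–Bb) doesn't fit — on degree 4 Bb major would have Eb (IV). Ebm is the degree-4 chord of Bb minor, so it is the borrowed iv. Ab (Ab–C–Eb) is not: scale degree 7 in Bb major carries Adim (vii°). In Bb minor the chord on that degree is Ab, so here it functions as bVII, borrowed from the parallel minor.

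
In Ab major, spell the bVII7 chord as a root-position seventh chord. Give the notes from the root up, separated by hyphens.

Gb-Bb-Db-Fb

Scale degree 7 in Ab major is G. bVII7 uses the lowered form, Gb, taken from Ab minor. Stacking thirds in Ab minor on Gb gives Gb–Bb–Db–Fb.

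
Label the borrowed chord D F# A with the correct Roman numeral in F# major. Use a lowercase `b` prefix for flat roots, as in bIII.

In F# major scale degree 6 is D#; D is its lowered form, from F# minor. The diatonic chord on degree 6 would be D#m (vi), but D–F#–A is the major chord from F# minor. As a borrowed chord it is labeled bVI.

bVI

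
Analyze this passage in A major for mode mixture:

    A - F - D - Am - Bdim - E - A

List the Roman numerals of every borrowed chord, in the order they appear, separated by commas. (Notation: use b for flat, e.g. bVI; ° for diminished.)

In A major the diatonic chords are A, Bm, C#m, D, E, F#m, G#dim. A, D and E are all diatonic. But F (F–A–C) is foreign: the diatonic vi on degree 6 is F#m, whereas F comes from A minor. It is labeled bVI. Am (A–C–E) doesn't fit — on degree 1 A major would have A (I). Am is the degree-1 chord of A minor, so it is the borrowed i. But Bdim (B–D–F) is foreign: the diatonic ii on degree 2 is Bm, whereas Bdim comes from A minor. It is labeled ii°.

bVI, i, ii°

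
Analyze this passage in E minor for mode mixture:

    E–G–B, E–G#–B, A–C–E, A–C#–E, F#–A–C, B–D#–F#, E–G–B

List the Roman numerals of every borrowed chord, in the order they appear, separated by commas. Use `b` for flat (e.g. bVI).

I, IV

In E minor (with V from harmonic minor) the diatonic chords are Em, F#dim, G, Am, B, C, D. E–G–B = Em, A–C–E = Am, F#–A–C = F#dim and B–D#–F# = B are all diatonic. E–G#–B is not: scale degree 1 in E minor carries Em (i). In E major the chord on that degree is E, so here it functions as I, borrowed from the parallel major. But A–C#–E is foreign: the diatonic iv on degree 4 is Am, whereas A comes from E major. It is labeled IV.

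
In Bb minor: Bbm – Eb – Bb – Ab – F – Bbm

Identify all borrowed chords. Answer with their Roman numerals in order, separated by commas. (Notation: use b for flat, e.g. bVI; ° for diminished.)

Bb minor has the diatonic set Bbm, Cdim, Db, Ebm, F, Gb, Ab (with V from harmonic minor). Of the given chords, Bbm, Ab and F are diatonic. Eb (Eb–G–Bb) doesn't fit — on degree 4 Bb minor would have Ebm (iv). Eb is the degree-4 chord of Bb major, so it is the borrowed IV. Bb (Bb–D–F) is not: scale degree 1 in Bb minor carries Bbm (i). In Bb major the chord on that degree is Bb, so here it functions as I, borrowed from the parallel major.

IV, I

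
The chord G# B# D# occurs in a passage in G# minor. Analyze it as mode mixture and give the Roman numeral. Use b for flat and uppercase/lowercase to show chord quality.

G# is scale degree 1 in G# minor. The diatonic chord on degree 1 would be G#m (i), but G#–B#–D# is the major chord from G# major. As a borrowed chord it is labeled I.

I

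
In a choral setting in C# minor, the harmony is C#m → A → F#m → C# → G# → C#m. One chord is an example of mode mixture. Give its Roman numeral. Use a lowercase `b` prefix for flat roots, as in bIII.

The diatonic triads in C# minor (with V from harmonic minor) are C#m, D#dim, E, F#m, G#, A, B. C#m, A, F#m and G# are all diatonic. But C# (C#–E#–G#) is foreign: the diatonic i on degree 1 is C#m, whereas C# comes from C# major. It is labeled I.

I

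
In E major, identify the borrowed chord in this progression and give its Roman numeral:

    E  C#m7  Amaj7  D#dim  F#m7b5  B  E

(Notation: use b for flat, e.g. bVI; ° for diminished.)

E major has the diatonic set E, F#m, G#m, A, B, C#m, D#dim. Of the given chords, E, C#m7, Amaj7, D#dim and B are diatonic. F#m7b5 (F#–A–C–E) is not: scale degree 2 in E major carries F#m (ii). In E minor the chord on that degree is F#m7b5, so here it functions as iiø7, borrowed from the parallel minor.

iiø7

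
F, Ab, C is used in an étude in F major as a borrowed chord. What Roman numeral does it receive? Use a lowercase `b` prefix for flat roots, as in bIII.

F is scale degree 1 in F major. Diatonically F major has F (I) on that degree; F–Ab–C is instead the minor chord native to F minor, so it takes the label i.

i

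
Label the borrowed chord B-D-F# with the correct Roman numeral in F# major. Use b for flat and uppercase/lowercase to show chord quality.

iv

The root B is the diatonic 4th degree of F# major; the borrowing shows in the chord quality. Diatonically F# major has B (IV) on that degree; B–D–F# is instead the minor chord native to F# minor, so it takes the label iv.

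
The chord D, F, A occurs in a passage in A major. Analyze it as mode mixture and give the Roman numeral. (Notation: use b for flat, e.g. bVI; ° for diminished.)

iv

D is scale degree 4 in A major. D–F–A is a minor chord — the form found in A minor, not the diatonic IV (D). Borrowed into A major it is written iv.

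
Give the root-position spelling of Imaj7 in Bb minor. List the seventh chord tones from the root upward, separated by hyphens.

The root, Bb, is scale degree 1 — the same note in Bb minor and Bb major; only the chord quality changes. In Bb major the chord on Bb is Bb–D–F–A.

Bb-D-F-A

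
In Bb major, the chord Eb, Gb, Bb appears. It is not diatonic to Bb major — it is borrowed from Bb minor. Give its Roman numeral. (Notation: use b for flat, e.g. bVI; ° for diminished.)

Eb is scale degree 4 in Bb major. Eb–Gb–Bb is a minor chord — the form found in Bb minor, not the diatonic IV (Eb). Borrowed into Bb major it is written iv.

iv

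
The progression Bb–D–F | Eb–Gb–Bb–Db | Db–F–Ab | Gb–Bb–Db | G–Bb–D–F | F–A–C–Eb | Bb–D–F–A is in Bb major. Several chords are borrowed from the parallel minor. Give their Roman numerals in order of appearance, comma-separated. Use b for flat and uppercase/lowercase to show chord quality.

In Bb major the diatonic chords are Bb, Cm, Dm, Eb, F, Gm, Adim. Of the given chords, Bb–D–F = Bb, G–Bb–D–F = Gm7, F–A–C–Eb = F7 and Bb–D–F–A = Bbmaj7 are diatonic. But Eb–Gb–Bb–Db is foreign: the diatonic IV on degree 4 is Eb, whereas Ebm7 comes from Bb minor. It is labeled iv7. Db–F–Ab doesn't fit — on degree 3 Bb major would have Dm (iii). Db is the degree-3 chord of Bb minor, so it is the borrowed bIII. Gb–Bb–Db is not: scale degree 6 in Bb major carries Gm (vi). In Bb minor the chord on that degree is Gb, so here it functions as bVI, borrowed from the parallel minor.

iv7, bIII, bVI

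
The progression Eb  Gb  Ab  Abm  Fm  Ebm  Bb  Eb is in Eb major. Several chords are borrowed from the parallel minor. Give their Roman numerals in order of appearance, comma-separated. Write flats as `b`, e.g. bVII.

bIII, iv, i

Eb major has the diatonic set Eb, Fm, Gm, Ab, Bb, Cm, Ddim. Of the given chords, Eb, Ab, Fm and Bb are diatonic. Gb (Gb–Bb–Db) doesn't fit — on degree 3 Eb major would have Gm (iii). Gb is the degree-3 chord of Eb minor, so it is the borrowed bIII. Abm (Ab–Cb–Eb) doesn't fit — on degree 4 Eb major would have Ab (IV). Abm is the degree-4 chord of Eb minor, so it is the borrowed iv. But Ebm (Eb–Gb–Bb) is foreign: the diatonic I on degree 1 is Eb, whereas Ebm comes from Eb minor. It is labeled i.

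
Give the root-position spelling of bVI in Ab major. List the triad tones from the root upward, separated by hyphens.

Fb-Ab-Cb

bVI is built on the lowered scale degree 6. In Ab major degree 6 is F; lowered it becomes Fb. Stacking thirds in Ab minor on Fb gives Fb–Ab–Cb.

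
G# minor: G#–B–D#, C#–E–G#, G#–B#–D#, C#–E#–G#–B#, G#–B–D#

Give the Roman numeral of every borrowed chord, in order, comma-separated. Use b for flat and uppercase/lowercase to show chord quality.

I, IVmaj7

G# minor has the diatonic set G#m, A#dim, B, C#m, D#, E, F# (with V from harmonic minor). Of the given chords, G#–B–D# = G#m and C#–E–G# = C#m are diatonic. G#–B#–D# is not: scale degree 1 in G# minor carries G#m (i). In G# major the chord on that degree is G#, so here it functions as I, borrowed from the parallel major. C#–E#–G#–B# doesn't fit — on degree 4 G# minor would have C#m (iv). C#maj7 is the degree-4 chord of G# major, so it is the borrowed IVmaj7.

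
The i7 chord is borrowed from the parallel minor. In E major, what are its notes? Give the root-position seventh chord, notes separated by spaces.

E G B D

i7 is built on scale degree 1, which is E in both E major and its parallel. Building the minor-seventh chord from the parallel minor on E: E–G–B–D.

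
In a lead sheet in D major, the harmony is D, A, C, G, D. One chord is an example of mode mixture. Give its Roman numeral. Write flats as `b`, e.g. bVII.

bVII

In D major the diatonic chords are D, Em, F#m, G, A, Bm, C#dim. Of the given chords, D, A and G are diatonic. But C (C–E–G) is foreign: the diatonic vii° on degree 7 is C#dim, whereas C comes from D minor. It is labeled bVII.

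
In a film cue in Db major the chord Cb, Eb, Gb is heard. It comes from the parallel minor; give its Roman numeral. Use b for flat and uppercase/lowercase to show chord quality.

In Db major scale degree 7 is C; Cb is its lowered form, from Db minor. Cb–Eb–Gb is a major chord — the form found in Db minor, not the diatonic vii° (Cdim). Borrowed into Db major it is written bVII.

bVII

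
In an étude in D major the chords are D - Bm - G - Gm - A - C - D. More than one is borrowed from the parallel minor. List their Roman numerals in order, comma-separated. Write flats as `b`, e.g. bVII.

The diatonic triads in D major are D, Em, F#m, G, A, Bm, C#dim. D, Bm, G and A are all diatonic. But Gm (G–Bb–D) is foreign: the diatonic IV on degree 4 is G, whereas Gm comes from D minor. It is labeled iv. But C (C–E–G) is foreign: the diatonic vii° on degree 7 is C#dim, whereas C comes from D minor. It is labeled bVII.

iv, bVII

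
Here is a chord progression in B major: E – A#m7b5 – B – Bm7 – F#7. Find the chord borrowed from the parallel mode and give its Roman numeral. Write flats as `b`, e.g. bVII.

i7

B major has the diatonic set B, C#m, D#m, E, F#, G#m, A#dim. E, A#m7b5, B and F#7 are all diatonic. But Bm7 (B–D–F#–A) is foreign: the diatonic I on degree 1 is B, whereas Bm7 comes from B minor. It is labeled i7.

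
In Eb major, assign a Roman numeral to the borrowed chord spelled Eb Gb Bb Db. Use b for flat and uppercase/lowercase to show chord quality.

i7

Eb is scale degree 1 in Eb major. Diatonically Eb major has Eb (I) on that degree; Eb–Gb–Bb–Db is instead the minor-seventh chord native to Eb minor, so it takes the label i7.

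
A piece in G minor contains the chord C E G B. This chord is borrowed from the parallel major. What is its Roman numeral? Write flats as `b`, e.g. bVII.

C is scale degree 4 in G minor. The diatonic chord on degree 4 would be Cm (iv), but C–E–G–B is the major-seventh chord from G major. As a borrowed chord it is labeled IVmaj7.

IVmaj7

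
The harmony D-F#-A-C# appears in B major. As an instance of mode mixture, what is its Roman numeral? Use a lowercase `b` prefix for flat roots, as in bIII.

bIIImaj7

The root D is the lowered 3rd scale degree — diatonically B major has D# there. D–F#–A–C# is a major-seventh chord — the form found in B minor, not the diatonic iii (D#m). Borrowed into B major it is written bIIImaj7.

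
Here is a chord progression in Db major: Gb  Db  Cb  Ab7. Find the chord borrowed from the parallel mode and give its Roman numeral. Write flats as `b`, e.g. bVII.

bVII

The diatonic triads in Db major are Db, Ebm, Fm, Gb, Ab, Bbm, Cdim. Of the given chords, Gb, Db and Ab7 are diatonic. Cb (Cb–Eb–Gb) is not: scale degree 7 in Db major carries Cdim (vii°). In Db minor the chord on that degree is Cb, so here it functions as bVII, borrowed from the parallel minor.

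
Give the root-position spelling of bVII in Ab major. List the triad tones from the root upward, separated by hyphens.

Scale degree 7 in Ab major is G. bVII uses the lowered form, Gb, taken from Ab minor. Stacking thirds in Ab minor on Gb gives Gb–Bb–Db.

Gb-Bb-Db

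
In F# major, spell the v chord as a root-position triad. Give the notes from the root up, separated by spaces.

C# E G#

v is built on scale degree 5, which is C# in both F# major and its parallel. Stacking thirds in F# minor on C# gives C#–E–G#.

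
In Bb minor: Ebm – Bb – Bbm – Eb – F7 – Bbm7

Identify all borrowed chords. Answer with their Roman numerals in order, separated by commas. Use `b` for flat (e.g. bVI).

Bb minor has the diatonic set Bbm, Cdim, Db, Ebm, F, Gb, Ab (with V from harmonic minor). Ebm, Bbm, F7 and Bbm7 all belong to that set. But Bb (Bb–D–F) is foreign: the diatonic i on degree 1 is Bbm, whereas Bb comes from Bb major. It is labeled I. But Eb (Eb–G–Bb) is foreign: the diatonic iv on degree 4 is Ebm, whereas Eb comes from Bb major. It is labeled IV.

I, IV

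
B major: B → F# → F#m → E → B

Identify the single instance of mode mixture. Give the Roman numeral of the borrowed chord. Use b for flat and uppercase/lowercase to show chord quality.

The diatonic triads in B major are B, C#m, D#m, E, F#, G#m, A#dim. B, F# and E all belong to that set. But F#m (F#–A–C#) is foreign: the diatonic V on degree 5 is F#, whereas F#m comes from B minor. It is labeled v.

v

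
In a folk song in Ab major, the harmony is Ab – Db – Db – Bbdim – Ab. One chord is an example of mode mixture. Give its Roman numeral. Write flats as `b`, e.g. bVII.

ii°

In Ab major the diatonic chords are Ab, Bbm, Cm, Db, Eb, Fm, Gdim. Of the given chords, Ab and Db are diatonic. But Bbdim (Bb–Db–Fb) is foreign: the diatonic ii on degree 2 is Bbm, whereas Bbdim comes from Ab minor. It is labeled ii°.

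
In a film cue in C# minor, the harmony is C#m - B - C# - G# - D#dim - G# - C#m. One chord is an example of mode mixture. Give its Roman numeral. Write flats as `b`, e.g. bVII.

C# minor has the diatonic set C#m, D#dim, E, F#m, G#, A, B (with V from harmonic minor). C#m, B, G# and D#dim all belong to that set. C# (C#–E#–G#) is not: scale degree 1 in C# minor carries C#m (i). In C# major the chord on that degree is C#, so here it functions as I, borrowed from the parallel major.

I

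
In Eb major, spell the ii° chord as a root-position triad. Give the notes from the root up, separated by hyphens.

F-Ab-Cb

ii° is built on scale degree 2, which is F in both Eb major and its parallel. In Eb minor the chord on F is F–Ab–Cb.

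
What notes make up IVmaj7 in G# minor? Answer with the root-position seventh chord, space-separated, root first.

C# E# G# B#

IVmaj7 is built on scale degree 4, which is C# in both G# minor and its parallel. Building the major-seventh chord from the parallel major on C#: C#–E#–G#–B#.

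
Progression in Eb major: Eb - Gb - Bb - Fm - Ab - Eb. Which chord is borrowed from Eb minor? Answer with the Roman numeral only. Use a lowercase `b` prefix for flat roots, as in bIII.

bIII

The diatonic triads in Eb major are Eb, Fm, Gm, Ab, Bb, Cm, Ddim. Eb, Bb, Fm and Ab are all diatonic. Gb (Gb–Bb–Db) doesn't fit — on degree 3 Eb major would have Gm (iii). Gb is the degree-3 chord of Eb minor, so it is the borrowed bIII.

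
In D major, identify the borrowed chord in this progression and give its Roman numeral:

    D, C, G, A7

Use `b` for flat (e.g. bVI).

bVII

The diatonic triads in D major are D, Em, F#m, G, A, Bm, C#dim. D, G and A7 are all diatonic. C (C–E–G) is not: scale degree 7 in D major carries C#dim (vii°). In D minor the chord on that degree is C, so here it functions as bVII, borrowed from the parallel minor.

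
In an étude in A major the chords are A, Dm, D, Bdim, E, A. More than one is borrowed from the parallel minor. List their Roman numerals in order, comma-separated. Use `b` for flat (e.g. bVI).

iv, ii°

The diatonic triads in A major are A, Bm, C#m, D, E, F#m, G#dim. Of the given chords, A, D and E are diatonic. Dm (D–F–A) doesn't fit — on degree 4 A major would have D (IV). Dm is the degree-4 chord of A minor, so it is the borrowed iv. But Bdim (B–D–F) is foreign: the diatonic ii on degree 2 is Bm, whereas Bdim comes from A minor. It is labeled ii°.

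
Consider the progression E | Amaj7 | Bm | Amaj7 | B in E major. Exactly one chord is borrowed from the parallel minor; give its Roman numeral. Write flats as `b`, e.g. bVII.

E major has the diatonic set E, F#m, G#m, A, B, C#m, D#dim. E, Amaj7 and B all belong to that set. Bm (B–D–F#) is not: scale degree 5 in E major carries B (V). In E minor the chord on that degree is Bm, so here it functions as v, borrowed from the parallel minor.

v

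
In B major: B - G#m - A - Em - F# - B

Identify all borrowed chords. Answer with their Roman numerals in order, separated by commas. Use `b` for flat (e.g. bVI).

bVII, iv

In B major the diatonic chords are B, C#m, D#m, E, F#, G#m, A#dim. B, G#m and F# all belong to that set. A (A–C#–E) is not: scale degree 7 in B major carries A#dim (vii°). In B minor the chord on that degree is A, so here it functions as bVII, borrowed from the parallel minor. But Em (E–G–B) is foreign: the diatonic IV on degree 4 is E, whereas Em comes from B minor. It is labeled iv.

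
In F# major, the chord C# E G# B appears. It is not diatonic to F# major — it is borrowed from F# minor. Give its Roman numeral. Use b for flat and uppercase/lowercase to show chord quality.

v7

The root C# is the diatonic 5th degree of F# major; the borrowing shows in the chord quality. Diatonically F# major has C# (V) on that degree; C#–E–G#–B is instead the minor-seventh chord native to F# minor, so it takes the label v7.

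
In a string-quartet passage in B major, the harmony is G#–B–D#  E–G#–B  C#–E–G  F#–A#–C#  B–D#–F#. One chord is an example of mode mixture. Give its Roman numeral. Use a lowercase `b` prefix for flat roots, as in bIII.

ii°

The diatonic triads in B major are B, C#m, D#m, E, F#, G#m, A#dim. Of the given chords, G#–B–D# = G#m, E–G#–B = E, F#–A#–C# = F# and B–D#–F# = B are diatonic. C#–E–G doesn't fit — on degree 2 B major would have C#m (ii). C#dim is the degree-2 chord of B minor, so it is the borrowed ii°.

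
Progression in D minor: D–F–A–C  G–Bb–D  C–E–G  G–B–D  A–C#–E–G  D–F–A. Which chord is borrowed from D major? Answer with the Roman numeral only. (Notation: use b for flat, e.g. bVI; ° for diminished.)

IV

In D minor (with V from harmonic minor) the diatonic chords are Dm, Edim, F, Gm, A, Bb, C. D–F–A–C = Dm7, G–Bb–D = Gm, C–E–G = C, A–C#–E–G = A7 and D–F–A = Dm all belong to that set. But G–B–D is foreign: the diatonic iv on degree 4 is Gm, whereas G comes from D major. It is labeled IV.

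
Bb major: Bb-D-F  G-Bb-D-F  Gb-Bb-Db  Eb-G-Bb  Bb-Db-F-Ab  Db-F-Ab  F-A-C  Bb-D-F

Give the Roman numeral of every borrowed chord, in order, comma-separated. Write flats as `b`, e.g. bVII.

Bb major has the diatonic set Bb, Cm, Dm, Eb, F, Gm, Adim. Bb–D–F = Bb, G–Bb–D–F = Gm7, Eb–G–Bb = Eb and F–A–C = F all belong to that set. Gb–Bb–Db doesn't fit — on degree 6 Bb major would have Gm (vi). Gb is the degree-6 chord of Bb minor, so it is the borrowed bVI. But Bb–Db–F–Ab is foreign: the diatonic I on degree 1 is Bb, whereas Bbm7 comes from Bb minor. It is labeled i7. But Db–F–Ab is foreign: the diatonic iii on degree 3 is Dm, whereas Db comes from Bb minor. It is labeled bIII.

bVI, i7, bIII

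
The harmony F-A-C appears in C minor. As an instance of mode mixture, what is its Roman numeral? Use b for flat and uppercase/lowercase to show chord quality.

F is scale degree 4 in C minor. The diatonic chord on degree 4 would be Fm (iv), but F–A–C is the major chord from C major. As a borrowed chord it is labeled IV.

IV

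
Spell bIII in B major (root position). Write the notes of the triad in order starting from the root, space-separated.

Scale degree 3 in B major is D#. bIII uses the lowered form, D, taken from B minor. In B minor the chord on D is D–F#–A.

D F# A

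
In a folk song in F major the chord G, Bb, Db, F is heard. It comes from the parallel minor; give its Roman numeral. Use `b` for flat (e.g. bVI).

iiø7

The root G is the diatonic 2nd degree of F major; the borrowing shows in the chord quality. The diatonic chord on degree 2 would be Gm (ii), but G–Bb–Db–F is the half-diminished-seventh chord from F minor. As a borrowed chord it is labeled iiø7.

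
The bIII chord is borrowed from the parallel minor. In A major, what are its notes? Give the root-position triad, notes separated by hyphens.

C-E-G

bIII is built on the lowered scale degree 3. In A major degree 3 is C#; lowered it becomes C. Building the major chord from the parallel minor on C: C–E–G.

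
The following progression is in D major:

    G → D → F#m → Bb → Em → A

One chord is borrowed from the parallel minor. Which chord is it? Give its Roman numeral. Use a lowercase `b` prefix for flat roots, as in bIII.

In D major the diatonic chords are D, Em, F#m, G, A, Bm, C#dim. Of the given chords, G, D, F#m, Em and A are diatonic. But Bb (Bb–D–F) is foreign: the diatonic vi on degree 6 is Bm, whereas Bb comes from D minor. It is labeled bVI.

bVI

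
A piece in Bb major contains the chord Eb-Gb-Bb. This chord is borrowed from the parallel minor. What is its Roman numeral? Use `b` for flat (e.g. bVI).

Eb is scale degree 4 in Bb major. Diatonically Bb major has Eb (IV) on that degree; Eb–Gb–Bb is instead the minor chord native to Bb minor, so it takes the label iv.

iv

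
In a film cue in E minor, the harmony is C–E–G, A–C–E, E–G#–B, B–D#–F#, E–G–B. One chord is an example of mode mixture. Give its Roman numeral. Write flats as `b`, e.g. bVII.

I

The diatonic triads in E minor (with V from harmonic minor) are Em, F#dim, G, Am, B, C, D. Of the given chords, C–E–G = C, A–C–E = Am, B–D#–F# = B and E–G–B = Em are diatonic. E–G#–B is not: scale degree 1 in E minor carries Em (i). In E major the chord on that degree is E, so here it functions as I, borrowed from the parallel major.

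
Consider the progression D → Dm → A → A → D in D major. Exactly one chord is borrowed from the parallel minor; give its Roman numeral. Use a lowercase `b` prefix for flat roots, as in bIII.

In D major the diatonic chords are D, Em, F#m, G, A, Bm, C#dim. Of the given chords, D and A are diatonic. Dm (D–F–A) doesn't fit — on degree 1 D major would have D (I). Dm is the degree-1 chord of D minor, so it is the borrowed i.

i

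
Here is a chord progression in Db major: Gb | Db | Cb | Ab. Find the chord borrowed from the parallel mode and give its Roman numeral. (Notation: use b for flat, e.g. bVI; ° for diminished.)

bVII

Db major has the diatonic set Db, Ebm, Fm, Gb, Ab, Bbm, Cdim. Of the given chords, Gb, Db and Ab are diatonic. Cb (Cb–Eb–Gb) doesn't fit — on degree 7 Db major would have Cdim (vii°). Cb is the degree-7 chord of Db minor, so it is the borrowed bVII.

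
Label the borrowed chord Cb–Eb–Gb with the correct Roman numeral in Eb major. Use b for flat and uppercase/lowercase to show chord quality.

bVI

In Eb major scale degree 6 is C; Cb is its lowered form, from Eb minor. The diatonic chord on degree 6 would be Cm (vi), but Cb–Eb–Gb is the major chord from Eb minor. As a borrowed chord it is labeled bVI.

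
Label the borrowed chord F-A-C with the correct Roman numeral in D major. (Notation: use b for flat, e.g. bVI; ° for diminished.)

In D major scale degree 3 is F#; F is its lowered form, from D minor. Diatonically D major has F#m (iii) on that degree; F–A–C is instead the major chord native to D minor, so it takes the label bIII.

bIII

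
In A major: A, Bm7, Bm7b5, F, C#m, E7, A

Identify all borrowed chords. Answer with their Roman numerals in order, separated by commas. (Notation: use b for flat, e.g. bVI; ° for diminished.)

iiø7, bVI

A major has the diatonic set A, Bm, C#m, D, E, F#m, G#dim. Of the given chords, A, Bm7, C#m and E7 are diatonic. But Bm7b5 (B–D–F–A) is foreign: the diatonic ii on degree 2 is Bm, whereas Bm7b5 comes from A minor. It is labeled iiø7. F (F–A–C) doesn't fit — on degree 6 A major would have F#m (vi). F is the degree-6 chord of A minor, so it is the borrowed bVI.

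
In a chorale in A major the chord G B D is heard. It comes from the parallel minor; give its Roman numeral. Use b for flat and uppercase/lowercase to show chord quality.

bVII

G is the lowered form of scale degree 7 in A major (the diatonic degree 7 is G#). G–B–D is a major chord — the form found in A minor, not the diatonic vii° (G#dim). Borrowed into A major it is written bVII.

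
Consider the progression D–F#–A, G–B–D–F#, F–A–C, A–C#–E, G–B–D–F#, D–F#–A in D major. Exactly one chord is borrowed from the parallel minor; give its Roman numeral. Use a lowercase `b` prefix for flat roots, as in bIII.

bIII

D major has the diatonic set D, Em, F#m, G, A, Bm, C#dim. D–F#–A = D, G–B–D–F# = Gmaj7 and A–C#–E = A all belong to that set. But F–A–C is foreign: the diatonic iii on degree 3 is F#m, whereas F comes from D minor. It is labeled bIII.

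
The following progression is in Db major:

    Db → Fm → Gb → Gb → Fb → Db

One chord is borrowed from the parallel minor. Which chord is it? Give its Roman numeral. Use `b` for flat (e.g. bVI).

The diatonic triads in Db major are Db, Ebm, Fm, Gb, Ab, Bbm, Cdim. Db, Fm and Gb are all diatonic. Fb (Fb–Ab–Cb) doesn't fit — on degree 3 Db major would have Fm (iii). Fb is the degree-3 chord of Db minor, so it is the borrowed bIII.

bIII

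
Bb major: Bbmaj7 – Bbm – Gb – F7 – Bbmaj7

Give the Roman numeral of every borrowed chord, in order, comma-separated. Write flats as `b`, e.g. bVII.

i, bVI

In Bb major the diatonic chords are Bb, Cm, Dm, Eb, F, Gm, Adim. Bbmaj7 and F7 are both diatonic. Bbm (Bb–Db–F) doesn't fit — on degree 1 Bb major would have Bb (I). Bbm is the degree-1 chord of Bb minor, so it is the borrowed i. Gb (Gb–Bb–Db) is not: scale degree 6 in Bb major carries Gm (vi). In Bb minor the chord on that degree is Gb, so here it functions as bVI, borrowed from the parallel minor.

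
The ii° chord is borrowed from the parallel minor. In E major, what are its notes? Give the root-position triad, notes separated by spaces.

ii° is built on scale degree 2, which is F# in both E major and its parallel. Building the diminished chord from the parallel minor on F#: F#–A–C.

F# A C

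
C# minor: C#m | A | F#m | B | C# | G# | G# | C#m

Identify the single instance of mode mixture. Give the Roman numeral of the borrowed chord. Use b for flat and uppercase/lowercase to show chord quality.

I

The diatonic triads in C# minor (with V from harmonic minor) are C#m, D#dim, E, F#m, G#, A, B. Of the given chords, C#m, A, F#m, B and G# are diatonic. But C# (C#–E#–G#) is foreign: the diatonic i on degree 1 is C#m, whereas C# comes from C# major. It is labeled I.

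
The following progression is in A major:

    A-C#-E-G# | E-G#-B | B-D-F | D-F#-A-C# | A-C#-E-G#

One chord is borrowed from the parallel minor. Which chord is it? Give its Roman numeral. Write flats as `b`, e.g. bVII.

In A major the diatonic chords are A, Bm, C#m, D, E, F#m, G#dim. Of the given chords, A–C#–E–G# = Amaj7, E–G#–B = E and D–F#–A–C# = Dmaj7 are diatonic. B–D–F is not: scale degree 2 in A major carries Bm (ii). In A minor the chord on that degree is Bdim, so here it functions as ii°, borrowed from the parallel minor.

ii°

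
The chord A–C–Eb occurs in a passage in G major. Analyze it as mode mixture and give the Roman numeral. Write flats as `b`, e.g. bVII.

ii°

The root A is the diatonic 2nd degree of G major; the borrowing shows in the chord quality. A–C–Eb is a diminished chord — the form found in G minor, not the diatonic ii (Am). Borrowed into G major it is written ii°.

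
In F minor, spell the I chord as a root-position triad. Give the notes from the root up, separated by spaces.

F A C

The root, F, is scale degree 1 — the same note in F minor and F major; only the chord quality changes. Stacking thirds in F major on F gives F–A–C.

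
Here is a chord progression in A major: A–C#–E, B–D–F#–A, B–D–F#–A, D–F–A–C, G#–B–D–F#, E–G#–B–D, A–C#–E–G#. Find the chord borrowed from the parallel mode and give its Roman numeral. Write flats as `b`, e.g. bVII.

In A major the diatonic chords are A, Bm, C#m, D, E, F#m, G#dim. A–C#–E = A, B–D–F#–A = Bm7, G#–B–D–F# = G#m7b5, E–G#–B–D = E7 and A–C#–E–G# = Amaj7 all belong to that set. D–F–A–C doesn't fit — on degree 4 A major would have D (IV). Dm7 is the degree-4 chord of A minor, so it is the borrowed iv7.

iv7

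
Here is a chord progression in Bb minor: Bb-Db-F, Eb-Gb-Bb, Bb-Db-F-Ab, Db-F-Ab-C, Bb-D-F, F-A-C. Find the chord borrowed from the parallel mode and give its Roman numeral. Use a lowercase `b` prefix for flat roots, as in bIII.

I

Bb minor has the diatonic set Bbm, Cdim, Db, Ebm, F, Gb, Ab (with V from harmonic minor). Bb–Db–F = Bbm, Eb–Gb–Bb = Ebm, Bb–Db–F–Ab = Bbm7, Db–F–Ab–C = Dbmaj7 and F–A–C = F all belong to that set. Bb–D–F doesn't fit — on degree 1 Bb minor would have Bbm (i). Bb is the degree-1 chord of Bb major, so it is the borrowed I.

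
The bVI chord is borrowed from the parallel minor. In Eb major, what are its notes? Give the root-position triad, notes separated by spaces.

Cb Eb Gb

The root of bVI is the lowered 6th degree: C becomes Cb. Building the major chord from the parallel minor on Cb: Cb–Eb–Gb.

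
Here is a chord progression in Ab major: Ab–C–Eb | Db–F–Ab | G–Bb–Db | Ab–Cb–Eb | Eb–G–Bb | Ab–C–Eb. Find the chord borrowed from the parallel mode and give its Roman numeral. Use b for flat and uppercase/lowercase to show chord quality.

The diatonic triads in Ab major are Ab, Bbm, Cm, Db, Eb, Fm, Gdim. Of the given chords, Ab–C–Eb = Ab, Db–F–Ab = Db, G–Bb–Db = Gdim and Eb–G–Bb = Eb are diatonic. Ab–Cb–Eb is not: scale degree 1 in Ab major carries Ab (I). In Ab minor the chord on that degree is Abm, so here it functions as i, borrowed from the parallel minor.

i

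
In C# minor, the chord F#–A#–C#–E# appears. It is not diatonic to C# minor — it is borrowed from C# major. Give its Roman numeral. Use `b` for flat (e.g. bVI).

IVmaj7

F# is scale degree 4 in C# minor. Diatonically C# minor has F#m (iv) on that degree; F#–A#–C#–E# is instead the major-seventh chord native to C# major, so it takes the label IVmaj7.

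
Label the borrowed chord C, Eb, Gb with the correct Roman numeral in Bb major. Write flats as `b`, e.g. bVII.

C is scale degree 2 in Bb major. Diatonically Bb major has Cm (ii) on that degree; C–Eb–Gb is instead the diminished chord native to Bb minor, so it takes the label ii°.

ii°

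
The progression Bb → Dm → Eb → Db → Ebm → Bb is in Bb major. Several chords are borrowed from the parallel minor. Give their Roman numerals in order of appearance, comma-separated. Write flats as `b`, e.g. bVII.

bIII, iv

Bb major has the diatonic set Bb, Cm, Dm, Eb, F, Gm, Adim. Bb, Dm and Eb are all diatonic. Db (Db–F–Ab) doesn't fit — on degree 3 Bb major would have Dm (iii). Db is the degree-3 chord of Bb minor, so it is the borrowed bIII. Ebm (Eb–Gb–Bb) is not: scale degree 4 in Bb major carries Eb (IV). In Bb minor the chord on that degree is Ebm, so here it functions as iv, borrowed from the parallel minor.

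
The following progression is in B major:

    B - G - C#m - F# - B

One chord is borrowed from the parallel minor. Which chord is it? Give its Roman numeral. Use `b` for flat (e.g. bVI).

The diatonic triads in B major are B, C#m, D#m, E, F#, G#m, A#dim. B, C#m and F# are all diatonic. But G (G–B–D) is foreign: the diatonic vi on degree 6 is G#m, whereas G comes from B minor. It is labeled bVI.

bVI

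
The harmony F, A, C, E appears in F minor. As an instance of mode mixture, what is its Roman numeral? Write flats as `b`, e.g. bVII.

Imaj7

F is scale degree 1 in F minor. F–A–C–E is a major-seventh chord — the form found in F major, not the diatonic i (Fm). Borrowed into F minor it is written Imaj7.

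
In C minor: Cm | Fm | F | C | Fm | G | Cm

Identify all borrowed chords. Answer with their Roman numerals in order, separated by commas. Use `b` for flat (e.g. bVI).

IV, I

In C minor (with V from harmonic minor) the diatonic chords are Cm, Ddim, Eb, Fm, G, Ab, Bb. Cm, Fm and G are all diatonic. F (F–A–C) is not: scale degree 4 in C minor carries Fm (iv). In C major the chord on that degree is F, so here it functions as IV, borrowed from the parallel major. But C (C–E–G) is foreign: the diatonic i on degree 1 is Cm, whereas C comes from C major. It is labeled I.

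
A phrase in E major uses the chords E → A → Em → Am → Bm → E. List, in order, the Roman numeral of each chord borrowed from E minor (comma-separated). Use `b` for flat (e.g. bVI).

i, iv, v

The diatonic triads in E major are E, F#m, G#m, A, B, C#m, D#dim. E and A both belong to that set. Em (E–G–B) is not: scale degree 1 in E major carries E (I). In E minor the chord on that degree is Em, so here it functions as i, borrowed from the parallel minor. But Am (A–C–E) is foreign: the diatonic IV on degree 4 is A, whereas Am comes from E minor. It is labeled iv. Bm (B–D–F#) doesn't fit — on degree 5 E major would have B (V). Bm is the degree-5 chord of E minor, so it is the borrowed v.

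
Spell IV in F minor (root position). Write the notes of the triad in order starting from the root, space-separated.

Bb D F

IV is built on scale degree 4, which is Bb in both F minor and its parallel. Building the major chord from the parallel major on Bb: Bb–D–F.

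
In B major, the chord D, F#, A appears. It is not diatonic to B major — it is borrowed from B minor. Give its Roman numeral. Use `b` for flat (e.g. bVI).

bIII

D is the lowered form of scale degree 3 in B major (the diatonic degree 3 is D#). D–F#–A is a major chord — the form found in B minor, not the diatonic iii (D#m). Borrowed into B major it is written bIII.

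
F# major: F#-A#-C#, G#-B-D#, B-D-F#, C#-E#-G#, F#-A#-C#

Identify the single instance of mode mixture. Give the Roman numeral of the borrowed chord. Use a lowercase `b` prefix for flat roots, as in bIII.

iv

In F# major the diatonic chords are F#, G#m, A#m, B, C#, D#m, E#dim. F#–A#–C# = F#, G#–B–D# = G#m and C#–E#–G# = C# are all diatonic. B–D–F# doesn't fit — on degree 4 F# major would have B (IV). Bm is the degree-4 chord of F# minor, so it is the borrowed iv.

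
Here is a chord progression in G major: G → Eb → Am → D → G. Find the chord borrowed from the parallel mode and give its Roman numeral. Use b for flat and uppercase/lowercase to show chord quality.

bVI

G major has the diatonic set G, Am, Bm, C, D, Em, F#dim. G, Am and D are all diatonic. Eb (Eb–G–Bb) is not: scale degree 6 in G major carries Em (vi). In G minor the chord on that degree is Eb, so here it functions as bVI, borrowed from the parallel minor.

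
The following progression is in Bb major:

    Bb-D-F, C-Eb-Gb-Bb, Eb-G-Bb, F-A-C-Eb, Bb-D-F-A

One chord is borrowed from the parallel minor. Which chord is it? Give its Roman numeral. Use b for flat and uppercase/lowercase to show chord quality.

The diatonic triads in Bb major are Bb, Cm, Dm, Eb, F, Gm, Adim. Bb–D–F = Bb, Eb–G–Bb = Eb, F–A–C–Eb = F7 and Bb–D–F–A = Bbmaj7 are all diatonic. But C–Eb–Gb–Bb is foreign: the diatonic ii on degree 2 is Cm, whereas Cm7b5 comes from Bb minor. It is labeled iiø7.

iiø7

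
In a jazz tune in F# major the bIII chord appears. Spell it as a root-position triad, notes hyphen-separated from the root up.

A-C#-E

bIII is built on the lowered scale degree 3. In F# major degree 3 is A#; lowered it becomes A. Stacking thirds in F# minor on A gives A–C#–E.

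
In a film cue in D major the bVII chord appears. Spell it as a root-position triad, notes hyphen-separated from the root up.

The root of bVII is the lowered 7th degree: C# becomes C. In D minor the chord on C is C–E–G.

C-E-G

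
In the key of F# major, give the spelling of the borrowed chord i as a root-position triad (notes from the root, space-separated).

The root, F#, is scale degree 1 — the same note in F# major and F# minor; only the chord quality changes. In F# minor the chord on F# is F#–A–C#.

F# A C#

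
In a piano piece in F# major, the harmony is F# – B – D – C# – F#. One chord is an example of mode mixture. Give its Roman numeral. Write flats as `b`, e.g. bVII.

bVI

In F# major the diatonic chords are F#, G#m, A#m, B, C#, D#m, E#dim. F#, B and C# all belong to that set. D (D–F#–A) doesn't fit — on degree 6 F# major would have D#m (vi). D is the degree-6 chord of F# minor, so it is the borrowed bVI.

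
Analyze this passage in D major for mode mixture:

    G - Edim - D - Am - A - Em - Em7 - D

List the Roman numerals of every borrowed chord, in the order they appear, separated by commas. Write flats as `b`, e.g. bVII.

In D major the diatonic chords are D, Em, F#m, G, A, Bm, C#dim. G, D, A, Em and Em7 all belong to that set. Edim (E–G–Bb) is not: scale degree 2 in D major carries Em (ii). In D minor the chord on that degree is Edim, so here it functions as ii°, borrowed from the parallel minor. Am (A–C–E) doesn't fit — on degree 5 D major would have A (V). Am is the degree-5 chord of D minor, so it is the borrowed v.

ii°, v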